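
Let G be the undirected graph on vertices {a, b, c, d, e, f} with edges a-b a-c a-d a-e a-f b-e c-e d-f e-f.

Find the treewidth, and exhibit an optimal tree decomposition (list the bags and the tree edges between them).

Treewidth 2.
Bags: B1 = {a, d, f}  B2 = {a, e, f}  B3 = {a, c, e}  B4 = {a, b, e}
Tree: B1–B2, B2–B3, B3–B4

The largest bag has 3 vertices, giving width 2; this decomposition certifies tw(G) ≤ 2. For the lower bound, the 3 vertices {a, d, f} are pairwise adjacent, and any tree decomposition puts a clique entirely inside one bag — forcing width ≥ 2. Therefore the treewidth is 2.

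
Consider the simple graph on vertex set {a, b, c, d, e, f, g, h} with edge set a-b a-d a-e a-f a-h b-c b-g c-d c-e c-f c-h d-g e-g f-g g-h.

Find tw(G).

A width-3 tree decomposition is:
Bags: B1 = {a, c, e, g}  B2 = {a, c, f, g}  B3 = {a, c, d, g}  B4 = {a, c, g, h}  B5 = {a, b, c, g}
Tree: B1–B2, B2–B3, B3–B4, B4–B5
Every bag has size at most 4, so the width is 4 − 1 = 3 and tw(G) ≤ 3. For the lower bound: the 4 vertex sets {c,e}, {a,f}, {g}, {d} are disjoint, each induces a connected subgraph, and every pair is joined by at least one edge of G. Contracting each set to a single vertex therefore yields K_{4} as a minor, and since treewidth is minor-monotone, tw(G) ≥ tw(K_{4}) = 3. Hence tw(G) = 3 exactly.

3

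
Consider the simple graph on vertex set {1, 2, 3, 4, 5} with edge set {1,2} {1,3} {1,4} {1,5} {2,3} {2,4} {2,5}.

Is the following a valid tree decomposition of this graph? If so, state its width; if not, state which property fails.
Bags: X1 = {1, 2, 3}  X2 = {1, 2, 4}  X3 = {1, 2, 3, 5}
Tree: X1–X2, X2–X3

No — bags containing vertex 3 are not connected in the tree.

A tree decomposition must satisfy three properties: every vertex lies in some bag; for every edge, both endpoints lie together in some bag; and for every vertex, the bags containing it form a connected subtree. Here bags containing vertex 3 are not connected in the tree, so the decomposition is invalid.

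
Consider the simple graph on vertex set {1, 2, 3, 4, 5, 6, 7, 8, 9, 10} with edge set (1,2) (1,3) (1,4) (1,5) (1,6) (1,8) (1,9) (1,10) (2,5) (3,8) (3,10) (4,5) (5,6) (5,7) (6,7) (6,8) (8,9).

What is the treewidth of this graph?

A width-2 tree decomposition is:
Bags: B1 = {1, 2, 5}  B2 = {1, 5, 6}  B3 = {5, 6, 7}  B4 = {1, 4, 5}  B5 = {1, 6, 8}  B6 = {1, 3, 8}  B7 = {1, 3, 10}  B8 = {1, 8, 9}
Tree: B1–B2, B2–B3, B1–B4, B2–B5, B5–B6, B6–B7, B6–B8
The largest bag has 3 vertices, giving width 2; this decomposition certifies tw(G) ≤ 2. For the lower bound, the 3 vertices {1, 3, 8} are pairwise adjacent, and any tree decomposition puts a clique entirely inside one bag — forcing width ≥ 2. Hence tw(G) = 2 exactly.

2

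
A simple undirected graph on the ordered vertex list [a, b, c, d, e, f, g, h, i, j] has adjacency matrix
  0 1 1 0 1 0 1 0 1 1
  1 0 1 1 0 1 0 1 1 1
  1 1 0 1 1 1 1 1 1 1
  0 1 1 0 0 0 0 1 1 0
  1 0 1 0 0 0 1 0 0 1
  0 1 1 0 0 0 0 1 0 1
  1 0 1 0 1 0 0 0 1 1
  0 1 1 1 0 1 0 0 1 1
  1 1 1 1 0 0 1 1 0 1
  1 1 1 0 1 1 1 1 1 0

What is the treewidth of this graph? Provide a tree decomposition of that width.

Treewidth 4.
One optimal decomposition is:
Bags: B1 = {b, c, d, h, i}  B2 = {b, c, h, i, j}  B3 = {a, b, c, i, j}  B4 = {b, c, f, h, j}  B5 = {a, c, g, i, j}  B6 = {a, c, e, g, j}
Tree: B1–B2, B2–B3, B2–B4, B3–B5, B5–B6

The largest bag has 5 vertices, giving width 4; this decomposition certifies tw(G) ≤ 4. Conversely, {b, c, d, h, i} is a clique of size 5, and the vertices of any clique must share a bag in every tree decomposition; so some bag has ≥ 5 vertices and tw(G) ≥ 4. Hence tw(G) = 4 exactly.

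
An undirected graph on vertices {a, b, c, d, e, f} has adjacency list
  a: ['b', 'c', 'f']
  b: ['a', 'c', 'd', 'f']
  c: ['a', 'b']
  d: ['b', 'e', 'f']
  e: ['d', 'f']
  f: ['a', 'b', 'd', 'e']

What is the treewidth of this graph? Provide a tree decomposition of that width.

Every bag has size at most 3, so the width is 3 − 1 = 2 and tw(G) ≤ 2. Conversely, {a, b, c} is a clique of size 3, and the vertices of any clique must share a bag in every tree decomposition; so some bag has ≥ 3 vertices and tw(G) ≥ 2. The upper and lower bounds meet at 2, so that is the treewidth.

Treewidth 2.
One such decomposition:
Bags: B1 = {a, b, f}  B2 = {b, d, f}  B3 = {d, e, f}  B4 = {a, b, c}
Tree: B1–B2, B2–B3, B1–B4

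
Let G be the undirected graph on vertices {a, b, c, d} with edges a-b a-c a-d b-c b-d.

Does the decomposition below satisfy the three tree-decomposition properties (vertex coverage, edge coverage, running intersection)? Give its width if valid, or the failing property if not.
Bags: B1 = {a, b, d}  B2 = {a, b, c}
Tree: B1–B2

Yes; width 2.

Checking the three conditions: (i) the bags cover all of {a, b, c, d}; (ii) for each edge, some bag contains both endpoints; (iii) the bags containing any fixed vertex form a subtree. All hold, so the decomposition is valid with width 3 − 1 = 2.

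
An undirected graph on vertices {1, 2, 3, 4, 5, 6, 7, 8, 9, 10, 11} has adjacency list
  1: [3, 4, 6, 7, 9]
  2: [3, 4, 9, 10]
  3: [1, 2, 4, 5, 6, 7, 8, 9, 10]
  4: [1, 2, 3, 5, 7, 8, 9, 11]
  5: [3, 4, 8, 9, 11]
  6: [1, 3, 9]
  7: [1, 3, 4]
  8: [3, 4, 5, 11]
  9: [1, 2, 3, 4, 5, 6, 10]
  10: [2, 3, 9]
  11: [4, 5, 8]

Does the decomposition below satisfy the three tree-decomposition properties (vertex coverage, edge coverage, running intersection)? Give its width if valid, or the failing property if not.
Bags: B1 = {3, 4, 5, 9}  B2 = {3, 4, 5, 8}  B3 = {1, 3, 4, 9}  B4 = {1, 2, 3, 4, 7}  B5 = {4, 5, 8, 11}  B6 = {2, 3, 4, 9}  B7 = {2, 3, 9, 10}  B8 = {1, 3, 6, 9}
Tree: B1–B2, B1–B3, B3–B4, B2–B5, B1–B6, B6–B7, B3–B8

A tree decomposition must satisfy three properties: every vertex lies in some bag; for every edge, both endpoints lie together in some bag; and for every vertex, the bags containing it form a connected subtree. Here bags containing vertex 2 are not connected in the tree, so the decomposition is invalid.

No — bags containing vertex 2 are not connected in the tree.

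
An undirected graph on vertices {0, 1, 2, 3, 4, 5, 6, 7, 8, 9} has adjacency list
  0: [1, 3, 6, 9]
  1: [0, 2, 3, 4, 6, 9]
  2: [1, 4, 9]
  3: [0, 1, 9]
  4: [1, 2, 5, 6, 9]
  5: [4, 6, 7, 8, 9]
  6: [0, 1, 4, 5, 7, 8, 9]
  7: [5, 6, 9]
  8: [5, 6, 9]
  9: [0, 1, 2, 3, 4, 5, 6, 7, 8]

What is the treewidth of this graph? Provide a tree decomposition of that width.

Treewidth 3.
One such decomposition:
Bags: B1 = {0, 1, 6, 9}  B2 = {1, 4, 6, 9}  B3 = {0, 1, 3, 9}  B4 = {4, 5, 6, 9}  B5 = {1, 2, 4, 9}  B6 = {5, 6, 8, 9}  B7 = {5, 6, 7, 9}
Tree: B1–B2, B1–B3, B2–B4, B2–B5, B4–B6, B4–B7

The largest bag has 4 vertices, giving width 3; this decomposition certifies tw(G) ≤ 3. For the lower bound, the 4 vertices {1, 2, 4, 9} are pairwise adjacent, and any tree decomposition puts a clique entirely inside one bag — forcing width ≥ 3. Therefore the treewidth is 3.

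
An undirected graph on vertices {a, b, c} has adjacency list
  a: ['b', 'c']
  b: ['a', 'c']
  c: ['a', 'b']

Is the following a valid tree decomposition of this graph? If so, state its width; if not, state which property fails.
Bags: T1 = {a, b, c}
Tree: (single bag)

Checking the three conditions: (i) the bags cover all of {a, b, c}; (ii) for each edge, some bag contains both endpoints; (iii) the bags containing any fixed vertex form a subtree. All hold, so the decomposition is valid with width 3 − 1 = 2.

Yes; width 2.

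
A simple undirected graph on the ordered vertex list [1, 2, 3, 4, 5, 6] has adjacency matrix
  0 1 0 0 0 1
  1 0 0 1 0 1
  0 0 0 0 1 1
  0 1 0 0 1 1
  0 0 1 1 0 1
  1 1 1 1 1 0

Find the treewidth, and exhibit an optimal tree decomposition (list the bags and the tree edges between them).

Every bag has size at most 3, so the width is 3 − 1 = 2 and tw(G) ≤ 2. Conversely, {1, 2, 6} is a clique of size 3, and the vertices of any clique must share a bag in every tree decomposition; so some bag has ≥ 3 vertices and tw(G) ≥ 2. Hence tw(G) = 2 exactly.

Treewidth 2.
One optimal decomposition is:
Bags: B1 = {4, 5, 6}  B2 = {2, 4, 6}  B3 = {1, 2, 6}  B4 = {3, 5, 6}
Tree: B1–B2, B2–B3, B1–B4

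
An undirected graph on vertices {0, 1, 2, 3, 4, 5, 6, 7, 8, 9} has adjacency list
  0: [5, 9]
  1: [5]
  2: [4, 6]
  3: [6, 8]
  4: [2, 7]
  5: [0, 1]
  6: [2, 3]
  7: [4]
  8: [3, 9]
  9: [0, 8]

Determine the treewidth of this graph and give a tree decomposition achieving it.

Treewidth 1.
Bags: B1 = {1, 5}  B2 = {0, 5}  B3 = {0, 9}  B4 = {8, 9}  B5 = {3, 8}  B6 = {3, 6}  B7 = {2, 6}  B8 = {2, 4}  B9 = {4, 7}
Tree: B1–B2, B2–B3, B3–B4, B4–B5, B5–B6, B6–B7, B7–B8, B8–B9

The largest bag has 2 vertices, giving width 1; this decomposition certifies tw(G) ≤ 1. Any graph with an edge has treewidth ≥ 1, and G has the edge 1–5. The upper and lower bounds meet at 1, so that is the treewidth.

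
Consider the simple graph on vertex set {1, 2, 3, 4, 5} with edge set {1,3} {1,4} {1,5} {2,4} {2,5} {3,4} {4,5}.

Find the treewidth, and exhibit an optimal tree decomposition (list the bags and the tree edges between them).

Treewidth 2.
Bags: B1 = {1, 4, 5}  B2 = {1, 3, 4}  B3 = {2, 4, 5}
Tree: B1–B2, B1–B3

Each bag holds 3 vertices, so the decomposition has width 2, which upper-bounds the treewidth. For the lower bound, the 3 vertices {1, 3, 4} are pairwise adjacent, and any tree decomposition puts a clique entirely inside one bag — forcing width ≥ 2. The upper and lower bounds meet at 2, so that is the treewidth.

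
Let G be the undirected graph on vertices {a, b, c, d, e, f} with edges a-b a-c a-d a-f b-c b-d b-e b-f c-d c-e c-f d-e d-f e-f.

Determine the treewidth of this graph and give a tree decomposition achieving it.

Treewidth 4.
One such decomposition:
Bags: B1 = {b, c, d, e, f}  B2 = {a, b, c, d, f}
Tree: B1–B2

Every bag has size at most 5, so the width is 5 − 1 = 4 and tw(G) ≤ 4. On the other hand G contains the 5-clique {b, c, d, e, f}. A clique must lie in a single bag of any decomposition, so no decomposition can have width below 4. Therefore the treewidth is 4.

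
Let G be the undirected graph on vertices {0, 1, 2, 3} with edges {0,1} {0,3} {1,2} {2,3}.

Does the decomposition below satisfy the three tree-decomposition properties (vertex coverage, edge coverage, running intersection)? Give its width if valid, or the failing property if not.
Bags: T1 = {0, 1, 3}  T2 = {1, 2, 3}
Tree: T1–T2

Vertex coverage: the bags together contain {0, 1, 2, 3}, the full vertex set. Edge coverage: each edge of G has both endpoints in at least one bag. Running intersection: for every vertex, the bags containing it form a connected subtree. All three properties hold, so this is a valid tree decomposition of width max|bag| − 1 = 2, and hence tw(G) ≤ 2.

Yes; width 2.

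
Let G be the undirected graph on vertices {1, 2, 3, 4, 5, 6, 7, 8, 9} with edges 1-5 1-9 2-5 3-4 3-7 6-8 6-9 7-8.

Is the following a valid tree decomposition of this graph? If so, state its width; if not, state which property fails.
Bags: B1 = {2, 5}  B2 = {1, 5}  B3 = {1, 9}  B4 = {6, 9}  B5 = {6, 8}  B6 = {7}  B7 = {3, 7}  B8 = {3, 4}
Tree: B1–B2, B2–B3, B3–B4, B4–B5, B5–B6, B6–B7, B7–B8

No — edge (8,7) lies in no bag.

A tree decomposition must satisfy three properties: every vertex lies in some bag; for every edge, both endpoints lie together in some bag; and for every vertex, the bags containing it form a connected subtree. Here edge (8,7) lies in no bag, so the decomposition is invalid.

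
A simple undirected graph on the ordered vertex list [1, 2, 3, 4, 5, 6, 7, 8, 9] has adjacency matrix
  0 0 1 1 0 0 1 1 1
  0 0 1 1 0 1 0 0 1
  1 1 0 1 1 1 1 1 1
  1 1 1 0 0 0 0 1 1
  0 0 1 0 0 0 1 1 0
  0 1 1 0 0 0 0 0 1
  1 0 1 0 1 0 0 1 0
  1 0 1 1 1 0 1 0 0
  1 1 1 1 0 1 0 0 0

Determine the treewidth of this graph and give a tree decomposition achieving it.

Each bag holds 4 vertices, so the decomposition has width 3, which upper-bounds the treewidth. For the lower bound, the 4 vertices {1, 3, 4, 8} are pairwise adjacent, and any tree decomposition puts a clique entirely inside one bag — forcing width ≥ 3. The upper and lower bounds meet at 3, so that is the treewidth.

Treewidth 3.
One such decomposition:
Bags: B1 = {1, 3, 7, 8}  B2 = {1, 3, 4, 8}  B3 = {3, 5, 7, 8}  B4 = {1, 3, 4, 9}  B5 = {2, 3, 4, 9}  B6 = {2, 3, 6, 9}
Tree: B1–B2, B1–B3, B2–B4, B4–B5, B5–B6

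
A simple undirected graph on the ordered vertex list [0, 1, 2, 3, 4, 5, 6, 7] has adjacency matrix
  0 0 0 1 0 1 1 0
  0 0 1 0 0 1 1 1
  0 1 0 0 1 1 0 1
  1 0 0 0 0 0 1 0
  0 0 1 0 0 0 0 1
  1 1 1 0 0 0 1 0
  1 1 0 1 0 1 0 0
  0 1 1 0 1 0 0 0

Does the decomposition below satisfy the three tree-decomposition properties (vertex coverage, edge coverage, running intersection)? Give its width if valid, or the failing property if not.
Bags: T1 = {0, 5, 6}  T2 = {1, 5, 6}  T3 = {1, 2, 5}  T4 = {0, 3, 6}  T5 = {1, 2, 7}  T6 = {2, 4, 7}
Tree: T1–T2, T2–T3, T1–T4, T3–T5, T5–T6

Yes; width 2.

Every vertex of G appears in some bag (union = {0, 1, 2, 3, 4, 5, 6, 7}); every edge is covered by a bag; and for each vertex v the set of bags containing v is connected in the bag tree. The decomposition is therefore valid. The largest bag has 3 vertices, so the width is 2.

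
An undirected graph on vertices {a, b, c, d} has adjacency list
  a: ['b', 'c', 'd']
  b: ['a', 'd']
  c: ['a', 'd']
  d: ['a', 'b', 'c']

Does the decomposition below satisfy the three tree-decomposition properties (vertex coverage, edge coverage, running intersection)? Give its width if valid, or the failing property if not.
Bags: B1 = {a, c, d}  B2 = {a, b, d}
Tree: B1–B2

Checking the three conditions: (i) the bags cover all of {a, b, c, d}; (ii) for each edge, some bag contains both endpoints; (iii) the bags containing any fixed vertex form a subtree. All hold, so the decomposition is valid with width 3 − 1 = 2.

Yes; width 2.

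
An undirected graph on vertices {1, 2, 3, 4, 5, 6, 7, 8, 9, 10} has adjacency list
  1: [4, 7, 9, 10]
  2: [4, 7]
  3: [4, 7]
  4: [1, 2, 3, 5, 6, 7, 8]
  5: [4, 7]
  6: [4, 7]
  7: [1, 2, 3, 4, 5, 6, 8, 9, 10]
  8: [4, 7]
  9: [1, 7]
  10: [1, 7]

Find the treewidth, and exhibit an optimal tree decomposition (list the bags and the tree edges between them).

Treewidth 2.
One optimal decomposition is:
Bags: B1 = {4, 7, 8}  B2 = {2, 4, 7}  B3 = {4, 6, 7}  B4 = {3, 4, 7}  B5 = {1, 4, 7}  B6 = {1, 7, 10}  B7 = {4, 5, 7}  B8 = {1, 7, 9}
Tree: B1–B2, B1–B3, B1–B4, B2–B5, B5–B6, B4–B7, B5–B8

Each bag holds 3 vertices, so the decomposition has width 2, which upper-bounds the treewidth. Conversely, {1, 7, 9} is a clique of size 3, and the vertices of any clique must share a bag in every tree decomposition; so some bag has ≥ 3 vertices and tw(G) ≥ 2. Hence tw(G) = 2 exactly.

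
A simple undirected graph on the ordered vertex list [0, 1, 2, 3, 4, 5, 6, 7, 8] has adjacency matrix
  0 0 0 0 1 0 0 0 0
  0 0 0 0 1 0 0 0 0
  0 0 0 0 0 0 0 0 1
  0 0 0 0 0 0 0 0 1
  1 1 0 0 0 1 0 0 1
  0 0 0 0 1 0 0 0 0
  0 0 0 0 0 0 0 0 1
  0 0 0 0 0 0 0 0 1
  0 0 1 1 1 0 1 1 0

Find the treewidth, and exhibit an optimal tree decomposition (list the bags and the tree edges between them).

Each bag holds 2 vertices, so the decomposition has width 1, which upper-bounds the treewidth. Any graph with an edge has treewidth ≥ 1, and G has the edge 8–4. Therefore the treewidth is 1.

Treewidth 1.
Bags: B1 = {4, 8}  B2 = {1, 4}  B3 = {7, 8}  B4 = {6, 8}  B5 = {4, 5}  B6 = {3, 8}  B7 = {0, 4}  B8 = {2, 8}
Tree: B1–B2, B1–B3, B1–B4, B2–B5, B1–B6, B5–B7, B3–B8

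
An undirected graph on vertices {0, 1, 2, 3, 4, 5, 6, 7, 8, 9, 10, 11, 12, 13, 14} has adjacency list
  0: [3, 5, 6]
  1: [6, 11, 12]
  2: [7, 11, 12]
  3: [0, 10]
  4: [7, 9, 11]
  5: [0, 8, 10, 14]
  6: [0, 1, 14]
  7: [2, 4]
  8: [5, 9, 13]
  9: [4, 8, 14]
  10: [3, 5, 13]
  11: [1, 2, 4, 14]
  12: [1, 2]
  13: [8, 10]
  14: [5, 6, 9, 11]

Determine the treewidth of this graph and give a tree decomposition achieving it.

Treewidth 3.
Bags: B1 = {0, 3, 10, 13}  B2 = {0, 5, 10, 13}  B3 = {0, 5, 8, 13}  B4 = {0, 5, 6, 8}  B5 = {5, 6, 8, 14}  B6 = {6, 8, 9, 14}  B7 = {1, 6, 9, 14}  B8 = {1, 9, 11, 14}  B9 = {1, 4, 9, 11}  B10 = {1, 4, 11, 12}  B11 = {2, 4, 11, 12}  B12 = {2, 4, 7, 12}
Tree: B1–B2, B2–B3, B3–B4, B4–B5, B5–B6, B6–B7, B7–B8, B8–B9, B9–B10, B10–B11, B11–B12

The largest bag has 4 vertices, giving width 3; this decomposition certifies tw(G) ≤ 3. For the lower bound: the 4 vertex sets {3,10,13}, {0}, {5}, {6,8,9,14} are disjoint, each induces a connected subgraph, and every pair is joined by at least one edge of G. Contracting each set to a single vertex therefore yields K_{4} as a minor, and since treewidth is minor-monotone, tw(G) ≥ tw(K_{4}) = 3. Combining the bounds, tw(G) = 3.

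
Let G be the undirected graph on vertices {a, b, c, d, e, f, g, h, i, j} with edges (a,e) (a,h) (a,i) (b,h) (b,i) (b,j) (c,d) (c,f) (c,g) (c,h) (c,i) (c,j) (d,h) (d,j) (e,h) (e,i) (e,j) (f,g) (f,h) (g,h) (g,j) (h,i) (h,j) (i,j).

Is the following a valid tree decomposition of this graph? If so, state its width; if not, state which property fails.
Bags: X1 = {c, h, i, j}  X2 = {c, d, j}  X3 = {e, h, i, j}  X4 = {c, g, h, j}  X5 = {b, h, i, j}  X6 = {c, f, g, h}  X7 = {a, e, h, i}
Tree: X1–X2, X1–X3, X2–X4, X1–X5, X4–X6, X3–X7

No — edge (h,d) lies in no bag.

A tree decomposition must satisfy three properties: every vertex lies in some bag; for every edge, both endpoints lie together in some bag; and for every vertex, the bags containing it form a connected subtree. Here edge (h,d) lies in no bag, so the decomposition is invalid.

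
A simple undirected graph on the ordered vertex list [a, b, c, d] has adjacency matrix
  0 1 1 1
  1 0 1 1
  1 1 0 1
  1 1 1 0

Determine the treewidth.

3

A width-3 tree decomposition is:
Bags: B1 = {a, b, c, d}
Tree: (single bag)
A single bag containing all 4 vertices is trivially a valid decomposition of width 3. On the other hand G contains the 4-clique {a, b, c, d}. A clique must lie in a single bag of any decomposition, so no decomposition can have width below 3. Combining the bounds, tw(G) = 3.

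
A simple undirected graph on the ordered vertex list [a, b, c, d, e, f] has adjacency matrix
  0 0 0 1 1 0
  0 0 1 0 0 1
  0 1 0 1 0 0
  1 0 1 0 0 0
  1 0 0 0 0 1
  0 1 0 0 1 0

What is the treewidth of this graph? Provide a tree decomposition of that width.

The largest bag has 3 vertices, giving width 2; this decomposition certifies tw(G) ≤ 2. The edges e–a–d–c–b–f–e form a cycle, so G is not a tree and its treewidth is at least 2. Therefore the treewidth is 2.

Treewidth 2.
One such decomposition:
Bags: B1 = {a, d, e}  B2 = {c, d, e}  B3 = {b, c, e}  B4 = {b, e, f}
Tree: B1–B2, B2–B3, B3–B4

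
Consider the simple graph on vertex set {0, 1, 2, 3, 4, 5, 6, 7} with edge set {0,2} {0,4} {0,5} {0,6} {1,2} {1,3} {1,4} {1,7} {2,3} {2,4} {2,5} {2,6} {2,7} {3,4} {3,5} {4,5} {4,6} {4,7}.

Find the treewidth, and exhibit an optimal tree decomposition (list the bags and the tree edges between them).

Treewidth 3.
One such decomposition:
Bags: B1 = {2, 3, 4, 5}  B2 = {0, 2, 4, 5}  B3 = {1, 2, 3, 4}  B4 = {1, 2, 4, 7}  B5 = {0, 2, 4, 6}
Tree: B1–B2, B1–B3, B3–B4, B2–B5

Every bag has size at most 4, so the width is 4 − 1 = 3 and tw(G) ≤ 3. Conversely, {0, 2, 4, 5} is a clique of size 4, and the vertices of any clique must share a bag in every tree decomposition; so some bag has ≥ 4 vertices and tw(G) ≥ 3. Combining the bounds, tw(G) = 3.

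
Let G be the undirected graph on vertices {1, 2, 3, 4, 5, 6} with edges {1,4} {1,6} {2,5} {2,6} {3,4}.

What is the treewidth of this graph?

1

A width-1 tree decomposition is:
Bags: B1 = {2, 5}  B2 = {2, 6}  B3 = {1, 6}  B4 = {1, 4}  B5 = {3, 4}
Tree: B1–B2, B2–B3, B3–B4, B4–B5
Every bag has size at most 2, so the width is 2 − 1 = 1 and tw(G) ≤ 1. G has an edge, so its treewidth is at least 1. Hence tw(G) = 1 exactly.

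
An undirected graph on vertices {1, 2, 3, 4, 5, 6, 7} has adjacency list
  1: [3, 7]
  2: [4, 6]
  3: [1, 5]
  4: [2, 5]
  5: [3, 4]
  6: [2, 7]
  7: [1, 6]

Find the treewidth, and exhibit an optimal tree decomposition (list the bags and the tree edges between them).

The largest bag has 3 vertices, giving width 2; this decomposition certifies tw(G) ≤ 2. Since 2–6–7–1–3–5–4–2 is a cycle in G, G is not acyclic. Forests are exactly the graphs of treewidth ≤ 1, so tw(G) ≥ 2. Therefore the treewidth is 2.

Treewidth 2.
Bags: B1 = {2, 6, 7}  B2 = {1, 2, 7}  B3 = {1, 2, 3}  B4 = {2, 3, 5}  B5 = {2, 4, 5}
Tree: B1–B2, B2–B3, B3–B4, B4–B5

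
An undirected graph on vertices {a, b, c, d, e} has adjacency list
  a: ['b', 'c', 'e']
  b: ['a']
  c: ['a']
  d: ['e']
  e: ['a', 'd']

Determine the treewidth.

A width-1 tree decomposition is:
Bags: B1 = {a, c}  B2 = {a, e}  B3 = {a, b}  B4 = {d, e}
Tree: B1–B2, B1–B3, B2–B4
The largest bag has 2 vertices, giving width 1; this decomposition certifies tw(G) ≤ 1. Any graph with an edge has treewidth ≥ 1, and G has the edge a–c. Hence tw(G) = 1 exactly.

1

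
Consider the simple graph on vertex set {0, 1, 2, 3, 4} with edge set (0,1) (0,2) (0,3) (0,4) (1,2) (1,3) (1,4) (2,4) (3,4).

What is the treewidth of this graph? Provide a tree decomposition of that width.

The largest bag has 4 vertices, giving width 3; this decomposition certifies tw(G) ≤ 3. On the other hand G contains the 4-clique {0, 1, 2, 4}. A clique must lie in a single bag of any decomposition, so no decomposition can have width below 3. The upper and lower bounds meet at 3, so that is the treewidth.

Treewidth 3.
One optimal decomposition is:
Bags: B1 = {0, 1, 2, 4}  B2 = {0, 1, 3, 4}
Tree: B1–B2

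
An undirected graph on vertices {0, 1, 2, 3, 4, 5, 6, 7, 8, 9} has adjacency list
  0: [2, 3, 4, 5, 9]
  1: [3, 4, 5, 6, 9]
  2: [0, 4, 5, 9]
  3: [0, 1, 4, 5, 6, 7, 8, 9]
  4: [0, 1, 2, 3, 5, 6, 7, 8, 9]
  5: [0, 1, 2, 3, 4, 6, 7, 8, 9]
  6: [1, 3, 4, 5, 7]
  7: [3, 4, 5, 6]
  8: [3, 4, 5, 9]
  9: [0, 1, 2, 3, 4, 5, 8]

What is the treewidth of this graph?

4

A width-4 tree decomposition is:
Bags: B1 = {1, 3, 4, 5, 9}  B2 = {1, 3, 4, 5, 6}  B3 = {0, 3, 4, 5, 9}  B4 = {3, 4, 5, 6, 7}  B5 = {0, 2, 4, 5, 9}  B6 = {3, 4, 5, 8, 9}
Tree: B1–B2, B1–B3, B2–B4, B3–B5, B3–B6
Every bag has size at most 5, so the width is 5 − 1 = 4 and tw(G) ≤ 4. For the lower bound, the 5 vertices {0, 2, 4, 5, 9} are pairwise adjacent, and any tree decomposition puts a clique entirely inside one bag — forcing width ≥ 4. Combining the bounds, tw(G) = 4.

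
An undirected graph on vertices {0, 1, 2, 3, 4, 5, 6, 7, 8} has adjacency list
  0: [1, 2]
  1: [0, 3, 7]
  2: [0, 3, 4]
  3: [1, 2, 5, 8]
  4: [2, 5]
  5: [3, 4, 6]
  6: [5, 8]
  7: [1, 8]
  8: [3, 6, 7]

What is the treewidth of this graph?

3

A width-3 tree decomposition is:
Bags: B1 = {0, 1, 2, 7}  B2 = {1, 2, 3, 7}  B3 = {2, 3, 7, 8}  B4 = {2, 3, 4, 8}  B5 = {3, 4, 5, 8}  B6 = {4, 5, 6, 8}
Tree: B1–B2, B2–B3, B3–B4, B4–B5, B5–B6
The largest bag has 4 vertices, giving width 3; this decomposition certifies tw(G) ≤ 3. For the lower bound: the 4 vertex sets {0,1,7}, {2}, {3}, {4,5,6,8} are disjoint, each induces a connected subgraph, and every pair is joined by at least one edge of G. Contracting each set to a single vertex therefore yields K_{4} as a minor, and since treewidth is minor-monotone, tw(G) ≥ tw(K_{4}) = 3. Combining the bounds, tw(G) = 3.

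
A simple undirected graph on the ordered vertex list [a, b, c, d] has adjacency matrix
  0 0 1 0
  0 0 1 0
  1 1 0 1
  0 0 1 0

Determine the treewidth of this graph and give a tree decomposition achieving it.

Treewidth 1.
One such decomposition:
Bags: B1 = {c, d}  B2 = {b, c}  B3 = {a, c}
Tree: B1–B2, B2–B3

The largest bag has 2 vertices, giving width 1; this decomposition certifies tw(G) ≤ 1. G has an edge, so its treewidth is at least 1. The upper and lower bounds meet at 1, so that is the treewidth.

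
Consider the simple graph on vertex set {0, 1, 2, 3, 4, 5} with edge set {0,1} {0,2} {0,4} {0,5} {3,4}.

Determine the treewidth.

1

A width-1 tree decomposition is:
Bags: B1 = {0, 4}  B2 = {3, 4}  B3 = {0, 5}  B4 = {0, 1}  B5 = {0, 2}
Tree: B1–B2, B1–B3, B1–B4, B1–B5
Every bag has size at most 2, so the width is 2 − 1 = 1 and tw(G) ≤ 1. Since G has at least one edge (e.g. 4–0), it is not an edgeless graph, so tw(G) ≥ 1. Combining the bounds, tw(G) = 1.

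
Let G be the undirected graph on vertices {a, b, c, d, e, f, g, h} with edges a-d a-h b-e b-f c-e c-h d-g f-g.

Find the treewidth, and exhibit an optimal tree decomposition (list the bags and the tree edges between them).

The largest bag has 3 vertices, giving width 2; this decomposition certifies tw(G) ≤ 2. The edges f–g–d–a–h–c–e–b–f form a cycle, so G is not a tree and its treewidth is at least 2. Hence tw(G) = 2 exactly.

Treewidth 2.
One optimal decomposition is:
Bags: B1 = {d, f, g}  B2 = {a, d, f}  B3 = {a, f, h}  B4 = {c, f, h}  B5 = {c, e, f}  B6 = {b, e, f}
Tree: B1–B2, B2–B3, B3–B4, B4–B5, B5–B6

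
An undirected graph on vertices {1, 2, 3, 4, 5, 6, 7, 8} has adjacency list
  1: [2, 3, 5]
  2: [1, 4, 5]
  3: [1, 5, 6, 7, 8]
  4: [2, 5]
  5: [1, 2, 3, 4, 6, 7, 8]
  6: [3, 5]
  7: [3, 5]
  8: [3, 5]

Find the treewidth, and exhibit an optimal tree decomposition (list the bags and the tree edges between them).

Treewidth 2.
Bags: B1 = {3, 5, 6}  B2 = {3, 5, 7}  B3 = {1, 3, 5}  B4 = {1, 2, 5}  B5 = {3, 5, 8}  B6 = {2, 4, 5}
Tree: B1–B2, B2–B3, B3–B4, B2–B5, B4–B6

Every bag has size at most 3, so the width is 3 − 1 = 2 and tw(G) ≤ 2. Conversely, {1, 2, 5} is a clique of size 3, and the vertices of any clique must share a bag in every tree decomposition; so some bag has ≥ 3 vertices and tw(G) ≥ 2. Therefore the treewidth is 2.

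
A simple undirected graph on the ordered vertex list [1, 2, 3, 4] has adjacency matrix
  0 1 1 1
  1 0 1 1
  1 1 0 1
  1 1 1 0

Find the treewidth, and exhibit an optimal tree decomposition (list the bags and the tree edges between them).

With just one bag of size 4, the width is 4 − 1 = 3, so tw(G) ≤ 3. Conversely, {1, 2, 3, 4} is a clique of size 4, and the vertices of any clique must share a bag in every tree decomposition; so some bag has ≥ 4 vertices and tw(G) ≥ 3. Hence tw(G) = 3 exactly.

Treewidth 3.
One such decomposition:
Bags: B1 = {1, 2, 3, 4}
Tree: (single bag)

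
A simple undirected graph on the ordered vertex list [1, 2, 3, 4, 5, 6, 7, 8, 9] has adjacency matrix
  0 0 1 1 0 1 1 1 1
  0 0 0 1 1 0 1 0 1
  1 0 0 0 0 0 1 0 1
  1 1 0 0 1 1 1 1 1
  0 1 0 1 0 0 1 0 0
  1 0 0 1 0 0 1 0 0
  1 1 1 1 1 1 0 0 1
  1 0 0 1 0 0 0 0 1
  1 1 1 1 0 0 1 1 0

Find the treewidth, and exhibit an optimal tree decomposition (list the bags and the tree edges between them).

Treewidth 3.
One optimal decomposition is:
Bags: B1 = {2, 4, 7, 9}  B2 = {1, 4, 7, 9}  B3 = {2, 4, 5, 7}  B4 = {1, 4, 8, 9}  B5 = {1, 4, 6, 7}  B6 = {1, 3, 7, 9}
Tree: B1–B2, B1–B3, B2–B4, B2–B5, B2–B6

Each bag holds 4 vertices, so the decomposition has width 3, which upper-bounds the treewidth. On the other hand G contains the 4-clique {1, 3, 7, 9}. A clique must lie in a single bag of any decomposition, so no decomposition can have width below 3. Combining the bounds, tw(G) = 3.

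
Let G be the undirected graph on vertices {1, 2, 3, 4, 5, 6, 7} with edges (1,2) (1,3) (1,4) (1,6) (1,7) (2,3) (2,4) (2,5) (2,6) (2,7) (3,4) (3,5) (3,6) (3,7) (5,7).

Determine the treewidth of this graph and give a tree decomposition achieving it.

Treewidth 3.
Bags: B1 = {1, 2, 3, 7}  B2 = {2, 3, 5, 7}  B3 = {1, 2, 3, 4}  B4 = {1, 2, 3, 6}
Tree: B1–B2, B1–B3, B3–B4

The largest bag has 4 vertices, giving width 3; this decomposition certifies tw(G) ≤ 3. For the lower bound, the 4 vertices {1, 2, 3, 4} are pairwise adjacent, and any tree decomposition puts a clique entirely inside one bag — forcing width ≥ 3. Hence tw(G) = 3 exactly.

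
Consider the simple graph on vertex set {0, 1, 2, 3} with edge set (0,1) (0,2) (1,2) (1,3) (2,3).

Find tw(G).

2

A width-2 tree decomposition is:
Bags: B1 = {0, 1, 2}  B2 = {1, 2, 3}
Tree: B1–B2
The largest bag has 3 vertices, giving width 2; this decomposition certifies tw(G) ≤ 2. Conversely, {0, 1, 2} is a clique of size 3, and the vertices of any clique must share a bag in every tree decomposition; so some bag has ≥ 3 vertices and tw(G) ≥ 2. Hence tw(G) = 2 exactly.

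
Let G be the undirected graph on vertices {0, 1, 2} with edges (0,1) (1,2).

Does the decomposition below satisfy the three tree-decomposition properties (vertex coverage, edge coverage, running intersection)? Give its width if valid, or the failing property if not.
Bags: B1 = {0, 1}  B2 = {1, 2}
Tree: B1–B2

Checking the three conditions: (i) the bags cover all of {0, 1, 2}; (ii) for each edge, some bag contains both endpoints; (iii) the bags containing any fixed vertex form a subtree. All hold, so the decomposition is valid with width 2 − 1 = 1.

Yes; width 1.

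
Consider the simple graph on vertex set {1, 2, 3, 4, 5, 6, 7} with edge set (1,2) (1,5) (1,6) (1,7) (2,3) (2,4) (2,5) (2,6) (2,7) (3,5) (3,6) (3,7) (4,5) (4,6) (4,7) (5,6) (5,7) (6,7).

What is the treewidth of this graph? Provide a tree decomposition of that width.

Treewidth 4.
One such decomposition:
Bags: B1 = {2, 4, 5, 6, 7}  B2 = {1, 2, 5, 6, 7}  B3 = {2, 3, 5, 6, 7}
Tree: B1–B2, B1–B3

Every bag has size at most 5, so the width is 5 − 1 = 4 and tw(G) ≤ 4. For the lower bound, the 5 vertices {1, 2, 5, 6, 7} are pairwise adjacent, and any tree decomposition puts a clique entirely inside one bag — forcing width ≥ 4. Combining the bounds, tw(G) = 4.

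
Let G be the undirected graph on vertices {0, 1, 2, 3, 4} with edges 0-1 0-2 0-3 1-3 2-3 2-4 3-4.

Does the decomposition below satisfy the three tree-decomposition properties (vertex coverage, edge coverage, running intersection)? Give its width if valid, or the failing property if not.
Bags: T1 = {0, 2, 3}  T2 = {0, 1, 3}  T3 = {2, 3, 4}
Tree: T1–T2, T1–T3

Yes; width 2.

Every vertex of G appears in some bag (union = {0, 1, 2, 3, 4}); every edge is covered by a bag; and for each vertex v the set of bags containing v is connected in the bag tree. The decomposition is therefore valid. The largest bag has 3 vertices, so the width is 2.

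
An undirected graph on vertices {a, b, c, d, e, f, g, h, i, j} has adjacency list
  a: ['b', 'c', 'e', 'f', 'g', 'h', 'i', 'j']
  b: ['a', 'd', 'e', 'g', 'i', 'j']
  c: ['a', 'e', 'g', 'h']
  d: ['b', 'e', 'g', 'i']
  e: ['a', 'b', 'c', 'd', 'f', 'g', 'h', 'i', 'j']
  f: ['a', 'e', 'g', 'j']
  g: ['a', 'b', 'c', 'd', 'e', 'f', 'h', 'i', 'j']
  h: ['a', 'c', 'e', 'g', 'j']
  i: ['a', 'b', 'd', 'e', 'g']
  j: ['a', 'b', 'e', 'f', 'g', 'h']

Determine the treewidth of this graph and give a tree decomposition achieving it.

The largest bag has 5 vertices, giving width 4; this decomposition certifies tw(G) ≤ 4. On the other hand G contains the 5-clique {b, d, e, g, i}. A clique must lie in a single bag of any decomposition, so no decomposition can have width below 4. Hence tw(G) = 4 exactly.

Treewidth 4.
One optimal decomposition is:
Bags: B1 = {a, b, e, g, i}  B2 = {a, b, e, g, j}  B3 = {b, d, e, g, i}  B4 = {a, e, g, h, j}  B5 = {a, e, f, g, j}  B6 = {a, c, e, g, h}
Tree: B1–B2, B1–B3, B2–B4, B2–B5, B4–B6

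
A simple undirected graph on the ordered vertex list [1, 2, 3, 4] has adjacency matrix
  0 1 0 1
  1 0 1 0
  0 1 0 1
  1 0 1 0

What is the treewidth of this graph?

2

A width-2 tree decomposition is:
Bags: B1 = {2, 3, 4}  B2 = {1, 2, 4}
Tree: B1–B2
Every bag has size at most 3, so the width is 3 − 1 = 2 and tw(G) ≤ 2. Since 4–3–2–1–4 is a cycle in G, G is not acyclic. Forests are exactly the graphs of treewidth ≤ 1, so tw(G) ≥ 2. Hence tw(G) = 2 exactly.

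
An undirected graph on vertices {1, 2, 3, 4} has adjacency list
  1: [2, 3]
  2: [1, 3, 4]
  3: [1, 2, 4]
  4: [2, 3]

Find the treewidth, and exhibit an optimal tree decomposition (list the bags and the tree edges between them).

The largest bag has 3 vertices, giving width 2; this decomposition certifies tw(G) ≤ 2. Conversely, {1, 2, 3} is a clique of size 3, and the vertices of any clique must share a bag in every tree decomposition; so some bag has ≥ 3 vertices and tw(G) ≥ 2. Hence tw(G) = 2 exactly.

Treewidth 2.
One optimal decomposition is:
Bags: B1 = {1, 2, 3}  B2 = {2, 3, 4}
Tree: B1–B2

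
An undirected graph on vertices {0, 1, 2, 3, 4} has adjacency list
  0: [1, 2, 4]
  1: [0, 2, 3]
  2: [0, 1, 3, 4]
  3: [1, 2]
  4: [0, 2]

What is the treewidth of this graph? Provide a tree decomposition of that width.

Every bag has size at most 3, so the width is 3 − 1 = 2 and tw(G) ≤ 2. Conversely, {0, 1, 2} is a clique of size 3, and the vertices of any clique must share a bag in every tree decomposition; so some bag has ≥ 3 vertices and tw(G) ≥ 2. Hence tw(G) = 2 exactly.

Treewidth 2.
Bags: B1 = {0, 1, 2}  B2 = {1, 2, 3}  B3 = {0, 2, 4}
Tree: B1–B2, B1–B3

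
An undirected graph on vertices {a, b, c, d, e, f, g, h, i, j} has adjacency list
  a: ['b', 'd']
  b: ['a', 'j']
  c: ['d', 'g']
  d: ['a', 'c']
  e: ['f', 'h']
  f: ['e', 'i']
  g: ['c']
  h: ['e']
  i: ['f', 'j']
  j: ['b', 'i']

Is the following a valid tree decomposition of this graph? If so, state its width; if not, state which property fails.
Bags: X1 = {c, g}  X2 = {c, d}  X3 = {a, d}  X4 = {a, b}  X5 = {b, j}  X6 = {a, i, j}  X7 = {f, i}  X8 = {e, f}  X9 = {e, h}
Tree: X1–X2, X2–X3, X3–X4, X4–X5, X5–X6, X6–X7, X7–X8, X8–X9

No — bags containing vertex a are not connected in the tree.

A tree decomposition must satisfy three properties: every vertex lies in some bag; for every edge, both endpoints lie together in some bag; and for every vertex, the bags containing it form a connected subtree. Here bags containing vertex a are not connected in the tree, so the decomposition is invalid.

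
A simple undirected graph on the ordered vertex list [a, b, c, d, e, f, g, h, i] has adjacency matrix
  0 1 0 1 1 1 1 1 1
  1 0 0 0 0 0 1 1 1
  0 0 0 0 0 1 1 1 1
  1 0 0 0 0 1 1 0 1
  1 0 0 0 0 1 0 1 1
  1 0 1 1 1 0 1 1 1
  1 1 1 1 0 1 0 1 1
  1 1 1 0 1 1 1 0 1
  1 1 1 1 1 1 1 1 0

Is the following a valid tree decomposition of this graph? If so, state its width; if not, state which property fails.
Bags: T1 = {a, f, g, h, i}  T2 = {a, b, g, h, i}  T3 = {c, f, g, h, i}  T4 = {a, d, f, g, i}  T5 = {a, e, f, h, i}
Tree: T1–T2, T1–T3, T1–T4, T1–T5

Every vertex of G appears in some bag (union = {a, b, c, d, e, f, g, h, i}); every edge is covered by a bag; and for each vertex v the set of bags containing v is connected in the bag tree. The decomposition is therefore valid. The largest bag has 5 vertices, so the width is 4.

Yes; width 4.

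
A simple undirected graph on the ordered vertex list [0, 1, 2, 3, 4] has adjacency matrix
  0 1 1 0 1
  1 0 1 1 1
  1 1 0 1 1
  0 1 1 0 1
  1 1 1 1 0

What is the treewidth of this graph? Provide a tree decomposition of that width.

The largest bag has 4 vertices, giving width 3; this decomposition certifies tw(G) ≤ 3. For the lower bound, the 4 vertices {0, 1, 2, 4} are pairwise adjacent, and any tree decomposition puts a clique entirely inside one bag — forcing width ≥ 3. Combining the bounds, tw(G) = 3.

Treewidth 3.
One such decomposition:
Bags: B1 = {1, 2, 3, 4}  B2 = {0, 1, 2, 4}
Tree: B1–B2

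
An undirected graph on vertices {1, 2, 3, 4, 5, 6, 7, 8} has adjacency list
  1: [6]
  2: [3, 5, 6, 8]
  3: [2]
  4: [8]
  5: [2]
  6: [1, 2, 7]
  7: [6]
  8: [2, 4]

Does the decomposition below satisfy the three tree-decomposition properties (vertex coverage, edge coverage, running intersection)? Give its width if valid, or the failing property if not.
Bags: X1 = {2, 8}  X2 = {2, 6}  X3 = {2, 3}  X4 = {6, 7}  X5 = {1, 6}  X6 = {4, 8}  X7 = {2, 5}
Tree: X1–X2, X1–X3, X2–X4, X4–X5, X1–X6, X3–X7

Vertex coverage: the bags together contain {1, 2, 3, 4, 5, 6, 7, 8}, the full vertex set. Edge coverage: each edge of G has both endpoints in at least one bag. Running intersection: for every vertex, the bags containing it form a connected subtree. All three properties hold, so this is a valid tree decomposition of width max|bag| − 1 = 1, and hence tw(G) ≤ 1.

Yes; width 1.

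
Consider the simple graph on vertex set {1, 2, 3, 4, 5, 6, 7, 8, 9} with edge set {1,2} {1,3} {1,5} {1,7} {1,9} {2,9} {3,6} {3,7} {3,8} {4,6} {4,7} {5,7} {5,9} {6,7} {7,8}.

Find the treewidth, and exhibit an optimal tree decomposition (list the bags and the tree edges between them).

Treewidth 2.
Bags: B1 = {1, 5, 7}  B2 = {1, 5, 9}  B3 = {1, 2, 9}  B4 = {1, 3, 7}  B5 = {3, 6, 7}  B6 = {4, 6, 7}  B7 = {3, 7, 8}
Tree: B1–B2, B2–B3, B1–B4, B4–B5, B5–B6, B4–B7

Each bag holds 3 vertices, so the decomposition has width 2, which upper-bounds the treewidth. Conversely, {1, 2, 9} is a clique of size 3, and the vertices of any clique must share a bag in every tree decomposition; so some bag has ≥ 3 vertices and tw(G) ≥ 2. Therefore the treewidth is 2.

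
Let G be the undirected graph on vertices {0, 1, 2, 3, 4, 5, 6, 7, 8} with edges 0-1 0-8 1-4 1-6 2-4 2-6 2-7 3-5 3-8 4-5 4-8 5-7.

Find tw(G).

A width-3 tree decomposition is:
Bags: B1 = {0, 1, 6, 8}  B2 = {1, 4, 6, 8}  B3 = {2, 4, 6, 8}  B4 = {2, 3, 4, 8}  B5 = {2, 3, 4, 5}  B6 = {2, 3, 5, 7}
Tree: B1–B2, B2–B3, B3–B4, B4–B5, B5–B6
Every bag has size at most 4, so the width is 4 − 1 = 3 and tw(G) ≤ 3. For the lower bound: the 4 vertex sets {0,1,6}, {8}, {4}, {2,3,5,7} are disjoint, each induces a connected subgraph, and every pair is joined by at least one edge of G. Contracting each set to a single vertex therefore yields K_{4} as a minor, and since treewidth is minor-monotone, tw(G) ≥ tw(K_{4}) = 3. The upper and lower bounds meet at 3, so that is the treewidth.

3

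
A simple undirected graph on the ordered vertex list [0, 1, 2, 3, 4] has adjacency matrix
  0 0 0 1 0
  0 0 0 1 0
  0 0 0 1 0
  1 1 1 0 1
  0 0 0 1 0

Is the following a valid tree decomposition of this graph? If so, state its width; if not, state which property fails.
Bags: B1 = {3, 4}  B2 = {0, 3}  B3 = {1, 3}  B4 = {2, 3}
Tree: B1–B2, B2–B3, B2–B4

Vertex coverage: the bags together contain {0, 1, 2, 3, 4}, the full vertex set. Edge coverage: each edge of G has both endpoints in at least one bag. Running intersection: for every vertex, the bags containing it form a connected subtree. All three properties hold, so this is a valid tree decomposition of width max|bag| − 1 = 1, and hence tw(G) ≤ 1.

Yes; width 1.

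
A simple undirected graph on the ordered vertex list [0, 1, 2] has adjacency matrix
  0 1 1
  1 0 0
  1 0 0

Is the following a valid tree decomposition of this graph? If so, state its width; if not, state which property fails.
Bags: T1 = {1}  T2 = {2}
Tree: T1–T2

A tree decomposition must satisfy three properties: every vertex lies in some bag; for every edge, both endpoints lie together in some bag; and for every vertex, the bags containing it form a connected subtree. Here vertex 0 appears in no bag, so the decomposition is invalid.

No — vertex 0 appears in no bag.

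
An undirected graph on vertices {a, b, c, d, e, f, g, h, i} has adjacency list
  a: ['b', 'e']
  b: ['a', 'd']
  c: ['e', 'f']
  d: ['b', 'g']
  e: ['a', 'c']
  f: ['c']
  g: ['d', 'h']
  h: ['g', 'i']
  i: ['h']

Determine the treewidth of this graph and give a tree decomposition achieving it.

Every bag has size at most 2, so the width is 2 − 1 = 1 and tw(G) ≤ 1. G has an edge, so its treewidth is at least 1. Therefore the treewidth is 1.

Treewidth 1.
Bags: B1 = {c, f}  B2 = {c, e}  B3 = {a, e}  B4 = {a, b}  B5 = {b, d}  B6 = {d, g}  B7 = {g, h}  B8 = {h, i}
Tree: B1–B2, B2–B3, B3–B4, B4–B5, B5–B6, B6–B7, B7–B8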